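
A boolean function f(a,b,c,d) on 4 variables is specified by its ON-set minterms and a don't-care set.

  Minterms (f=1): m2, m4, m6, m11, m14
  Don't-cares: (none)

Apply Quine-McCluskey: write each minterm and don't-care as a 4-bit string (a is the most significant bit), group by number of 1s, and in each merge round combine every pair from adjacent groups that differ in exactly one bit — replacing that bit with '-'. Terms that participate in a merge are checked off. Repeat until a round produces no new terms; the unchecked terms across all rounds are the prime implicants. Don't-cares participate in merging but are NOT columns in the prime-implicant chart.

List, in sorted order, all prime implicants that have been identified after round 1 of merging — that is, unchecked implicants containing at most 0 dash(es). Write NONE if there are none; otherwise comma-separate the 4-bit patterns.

size-2^0 implicants → 0010(✓)  0100(✓)  0110(✓)  1011  1110(✓)
size-2^1 implicants → -110  0-10  01-0
Unchecked terms (primes): -110, 0-10, 01-0, 1011

1011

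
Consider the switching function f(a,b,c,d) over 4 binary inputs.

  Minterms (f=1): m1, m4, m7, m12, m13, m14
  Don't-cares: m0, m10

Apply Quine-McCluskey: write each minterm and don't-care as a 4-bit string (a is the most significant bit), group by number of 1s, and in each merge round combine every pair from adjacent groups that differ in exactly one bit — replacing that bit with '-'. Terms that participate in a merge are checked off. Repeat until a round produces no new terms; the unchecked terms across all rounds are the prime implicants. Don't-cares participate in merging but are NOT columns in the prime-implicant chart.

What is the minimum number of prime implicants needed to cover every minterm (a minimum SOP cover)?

5

Round 0: 0000✓ 0001✓ 0100✓ 0111 1010✓ 1100✓ 1101✓ 1110✓
Round 1: -100 0-00 000- 1-10 11-0 110-
PIs = {-100, 0-00, 000-, 0111, 1-10, 11-0, 110-}
Coverage chart:
  m1: 000- ←essential
  m4: -100,0-00
  m7: 0111 ←essential
  m12: -100,11-0,110-
  m13: 110- ←essential
  m14: 1-10,11-0
Essential: 000-, 0111, 110-
Petrick residual → -100, 1-10
Min cover (5 terms): bc'd' + a'b'c' + a'bcd + acd' + abc'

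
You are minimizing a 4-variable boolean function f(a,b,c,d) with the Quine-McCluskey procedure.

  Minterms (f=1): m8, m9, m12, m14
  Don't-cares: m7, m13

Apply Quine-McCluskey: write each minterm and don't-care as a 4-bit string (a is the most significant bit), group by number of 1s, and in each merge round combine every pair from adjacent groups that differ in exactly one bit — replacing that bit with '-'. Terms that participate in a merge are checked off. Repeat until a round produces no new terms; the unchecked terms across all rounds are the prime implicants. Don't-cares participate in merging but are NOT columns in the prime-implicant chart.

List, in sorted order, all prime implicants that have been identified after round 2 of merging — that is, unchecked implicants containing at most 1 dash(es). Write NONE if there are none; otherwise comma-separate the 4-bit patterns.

0111, 11-0

Round 0: 0111 1000✓ 1001✓ 1100✓ 1101✓ 1110✓
Round 1: 1-00✓ 1-01✓ 100-✓ 11-0 110-✓
Round 2: 1-0-
PIs = {0111, 1-0-, 11-0}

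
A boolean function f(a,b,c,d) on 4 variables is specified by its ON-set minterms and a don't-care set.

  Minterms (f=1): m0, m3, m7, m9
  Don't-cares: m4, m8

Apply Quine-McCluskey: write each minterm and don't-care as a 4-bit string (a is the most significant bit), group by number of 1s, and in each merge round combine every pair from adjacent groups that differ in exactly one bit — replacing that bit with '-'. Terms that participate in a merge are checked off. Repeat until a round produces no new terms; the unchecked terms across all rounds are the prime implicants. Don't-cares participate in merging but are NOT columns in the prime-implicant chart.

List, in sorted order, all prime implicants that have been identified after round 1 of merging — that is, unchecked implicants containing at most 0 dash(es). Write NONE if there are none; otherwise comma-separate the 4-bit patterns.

NONE

[col 0] 0000*, 0011*, 0100*, 0111*, 1000*, 1001*
[col 1] -000, 0-00, 0-11, 100-
Prime implicants: -000, 0-00, 0-11, 100-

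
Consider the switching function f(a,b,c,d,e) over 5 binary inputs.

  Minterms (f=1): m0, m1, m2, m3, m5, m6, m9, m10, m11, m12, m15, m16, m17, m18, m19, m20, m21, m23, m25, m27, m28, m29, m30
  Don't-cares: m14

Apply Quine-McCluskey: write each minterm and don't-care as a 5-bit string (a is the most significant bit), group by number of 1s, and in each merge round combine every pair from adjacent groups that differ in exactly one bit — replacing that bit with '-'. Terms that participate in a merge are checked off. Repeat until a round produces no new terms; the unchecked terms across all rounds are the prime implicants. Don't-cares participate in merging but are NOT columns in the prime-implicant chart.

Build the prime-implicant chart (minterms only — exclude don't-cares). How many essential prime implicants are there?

7

[col 0] 00000*, 00001*, 00010*, 00011*, 00101*, 00110*, 01001*, 01010*, 01011*, 01100*, 01110*, 01111*, 10000*, 10001*, 10010*, 10011*, 10100*, 10101*, 10111*, 11001*, 11011*, 11100*, 11101*, 11110*
[col 1] -0000*, -0001*, -0010*, -0011*, -0101*, -1001*, -1011*, -1100*, -1110*, 0-001*, 0-010*, 0-011*, 0-110*, 00-01*, 00-10*, 000-0*, 000-1*, 0000-*, 0001-*, 01-10*, 01-11*, 010-1*, 0101-*, 011-0*, 0111-*, 1-001*, 1-011*, 1-100*, 1-101*, 10-00*, 10-01*, 10-11*, 100-0*, 100-1*, 1000-*, 1001-*, 101-1*, 1010-*, 11-01*, 110-1*, 111-0*, 1110-*
[col 2] --001*, --011*, -0-01, -00-0*, -00-1*, -000-*, -001-*, -10-1*, -11-0, 0--10, 0-0-1*, 0-01-, 000--*, 01-1-, 1--01, 1-0-1*, 1-10-, 10--1, 10-0-, 100--*
[col 3] --0-1, -00--
Prime implicants: --0-1, -0-01, -00--, -11-0, 0--10, 0-01-, 01-1-, 1--01, 1-10-, 10--1, 10-0-
PI chart (minterm → PIs covering it):
  0 | -00--  (sole → essential)
  1 | --0-1,-0-01,-00--
  2 | -00--,0--10,0-01-
  3 | --0-1,-00--,0-01-
  5 | -0-01  (sole → essential)
  6 | 0--10  (sole → essential)
  9 | --0-1  (sole → essential)
  10 | 0--10,0-01-,01-1-
  11 | --0-1,0-01-,01-1-
  12 | -11-0  (sole → essential)
  15 | 01-1-  (sole → essential)
  16 | -00--,10-0-
  17 | --0-1,-0-01,-00--,1--01,10--1,10-0-
  18 | -00--  (sole → essential)
  19 | --0-1,-00--,10--1
  20 | 1-10-,10-0-
  21 | -0-01,1--01,1-10-,10--1,10-0-
  23 | 10--1  (sole → essential)
  25 | --0-1,1--01
  27 | --0-1  (sole → essential)
  28 | -11-0,1-10-
  29 | 1--01,1-10-
  30 | -11-0  (sole → essential)
Essential prime implicants: --0-1, -0-01, -00--, -11-0, 0--10, 01-1-, 10--1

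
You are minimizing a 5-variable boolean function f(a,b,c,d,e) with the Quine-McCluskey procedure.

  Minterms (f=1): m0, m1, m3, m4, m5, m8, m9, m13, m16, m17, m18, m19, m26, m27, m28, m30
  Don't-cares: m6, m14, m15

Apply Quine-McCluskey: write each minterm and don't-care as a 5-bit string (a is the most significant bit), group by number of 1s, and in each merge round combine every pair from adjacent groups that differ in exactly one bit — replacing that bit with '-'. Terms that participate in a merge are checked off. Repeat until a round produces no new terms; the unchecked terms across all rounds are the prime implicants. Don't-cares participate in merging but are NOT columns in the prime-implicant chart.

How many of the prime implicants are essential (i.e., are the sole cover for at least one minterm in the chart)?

4

Round 0: 00000✓ 00001✓ 00011✓ 00100✓ 00101✓ 00110✓ 01000✓ 01001✓ 01101✓ 01110✓ 01111✓ 10000✓ 10001✓ 10010✓ 10011✓ 11010✓ 11011✓ 11100✓ 11110✓
Round 1: -0000✓ -0001✓ -0011✓ -1110 0-000✓ 0-001✓ 0-101✓ 0-110 00-00✓ 00-01✓ 000-1✓ 0000-✓ 001-0 0010-✓ 01-01✓ 0100-✓ 011-1 0111- 1-010✓ 1-011✓ 100-0✓ 100-1✓ 1000-✓ 1001-✓ 11-10 1101-✓ 111-0
Round 2: -00-1 -000- 0--01 0-00- 00-0- 1-01- 100--
PIs = {-00-1, -000-, -1110, 0--01, 0-00-, 0-110, 00-0-, 001-0, 011-1, 0111-, 1-01-, 100--, 11-10, 111-0}
Coverage chart:
  m0: -000-,0-00-,00-0-
  m1: -00-1,-000-,0--01,0-00-,00-0-
  m3: -00-1 ←essential
  m4: 00-0-,001-0
  m5: 0--01,00-0-
  m8: 0-00- ←essential
  m9: 0--01,0-00-
  m13: 0--01,011-1
  m16: -000-,100--
  m17: -00-1,-000-,100--
  m18: 1-01-,100--
  m19: -00-1,1-01-,100--
  m26: 1-01-,11-10
  m27: 1-01- ←essential
  m28: 111-0 ←essential
  m30: -1110,11-10,111-0
Essential: -00-1, 0-00-, 1-01-, 111-0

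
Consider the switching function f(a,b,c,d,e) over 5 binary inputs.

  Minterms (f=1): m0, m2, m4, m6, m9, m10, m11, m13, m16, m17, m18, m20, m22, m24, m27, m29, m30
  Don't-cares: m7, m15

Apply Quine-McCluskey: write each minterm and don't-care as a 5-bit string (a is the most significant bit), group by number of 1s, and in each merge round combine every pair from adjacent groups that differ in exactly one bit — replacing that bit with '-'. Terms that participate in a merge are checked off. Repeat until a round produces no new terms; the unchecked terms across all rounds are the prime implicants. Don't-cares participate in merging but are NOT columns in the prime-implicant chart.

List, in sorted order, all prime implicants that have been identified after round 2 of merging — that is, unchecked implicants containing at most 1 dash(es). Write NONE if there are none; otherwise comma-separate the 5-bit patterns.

-1011, -1101, 0-010, 0-111, 0011-, 0101-, 1-000, 1-110, 1000-

size-2^0 implicants → 00000(✓)  00010(✓)  00100(✓)  00110(✓)  00111(✓)  01001(✓)  01010(✓)  01011(✓)  01101(✓)  01111(✓)  10000(✓)  10001(✓)  10010(✓)  10100(✓)  10110(✓)  11000(✓)  11011(✓)  11101(✓)  11110(✓)
size-2^1 implicants → -0000(✓)  -0010(✓)  -0100(✓)  -0110(✓)  -1011  -1101  0-010  0-111  00-00(✓)  00-10(✓)  000-0(✓)  001-0(✓)  0011-  01-01(✓)  01-11(✓)  010-1(✓)  0101-  011-1(✓)  1-000  1-110  10-00(✓)  10-10(✓)  100-0(✓)  1000-  101-0(✓)
size-2^2 implicants → -0-00(✓)  -0-10(✓)  -00-0(✓)  -01-0(✓)  00--0(✓)  01--1  10--0(✓)
size-2^3 implicants → -0--0
Unchecked terms (primes): -0--0, -1011, -1101, 0-010, 0-111, 0011-, 01--1, 0101-, 1-000, 1-110, 1000-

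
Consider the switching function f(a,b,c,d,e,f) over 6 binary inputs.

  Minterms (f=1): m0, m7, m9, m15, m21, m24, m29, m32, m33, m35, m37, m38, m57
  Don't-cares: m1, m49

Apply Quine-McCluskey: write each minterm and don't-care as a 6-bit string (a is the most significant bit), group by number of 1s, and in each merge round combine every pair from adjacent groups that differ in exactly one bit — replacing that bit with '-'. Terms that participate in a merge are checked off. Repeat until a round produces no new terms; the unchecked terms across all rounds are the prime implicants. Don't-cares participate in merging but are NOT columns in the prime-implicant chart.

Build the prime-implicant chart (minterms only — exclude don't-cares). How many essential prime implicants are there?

9

size-2^0 implicants → 000000(✓)  000001(✓)  000111(✓)  001001(✓)  001111(✓)  010101(✓)  011000  011101(✓)  100000(✓)  100001(✓)  100011(✓)  100101(✓)  100110  110001(✓)  111001(✓)
size-2^1 implicants → -00000(✓)  -00001(✓)  00-001  00-111  00000-(✓)  01-101  1-0001  100-01  1000-1  10000-(✓)  11-001
size-2^2 implicants → -0000-
Unchecked terms (primes): -0000-, 00-001, 00-111, 01-101, 011000, 1-0001, 100-01, 1000-1, 100110, 11-001
Minterm coverage:
  m0 ⊆ -0000- [E]
  m7 ⊆ 00-111 [E]
  m9 ⊆ 00-001 [E]
  m15 ⊆ 00-111 [E]
  m21 ⊆ 01-101 [E]
  m24 ⊆ 011000 [E]
  m29 ⊆ 01-101 [E]
  m32 ⊆ -0000- [E]
  m33 ⊆ -0000-,1-0001,100-01,1000-1
  m35 ⊆ 1000-1 [E]
  m37 ⊆ 100-01 [E]
  m38 ⊆ 100110 [E]
  m57 ⊆ 11-001 [E]
E = {-0000-, 00-001, 00-111, 01-101, 011000, 100-01, 1000-1, 100110, 11-001}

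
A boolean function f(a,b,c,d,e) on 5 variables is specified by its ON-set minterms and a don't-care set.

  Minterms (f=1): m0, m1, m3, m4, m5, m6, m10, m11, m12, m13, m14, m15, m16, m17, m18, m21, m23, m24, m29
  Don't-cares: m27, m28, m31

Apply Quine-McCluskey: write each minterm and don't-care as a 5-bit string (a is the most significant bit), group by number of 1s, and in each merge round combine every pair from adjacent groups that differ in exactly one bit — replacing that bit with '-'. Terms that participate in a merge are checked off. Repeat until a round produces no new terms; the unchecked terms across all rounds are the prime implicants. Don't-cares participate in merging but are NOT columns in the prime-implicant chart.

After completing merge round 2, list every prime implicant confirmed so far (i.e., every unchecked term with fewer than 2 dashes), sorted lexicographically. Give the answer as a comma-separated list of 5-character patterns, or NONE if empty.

0-011, 000-1, 1-000, 100-0, 11-00

[col 0] 00000*, 00001*, 00011*, 00100*, 00101*, 00110*, 01010*, 01011*, 01100*, 01101*, 01110*, 01111*, 10000*, 10001*, 10010*, 10101*, 10111*, 11000*, 11011*, 11100*, 11101*, 11111*
[col 1] -0000*, -0001*, -0101*, -1011*, -1100*, -1101*, -1111*, 0-011, 0-100*, 0-101*, 0-110*, 00-00*, 00-01*, 000-1, 0000-*, 001-0*, 0010-*, 01-10*, 01-11*, 0101-*, 011-0*, 011-1*, 0110-*, 0111-*, 1-000, 1-101*, 1-111*, 10-01*, 100-0, 1000-*, 101-1*, 11-00, 11-11*, 111-1*, 1110-*
[col 2] --101, -0-01, -000-, -1-11, -11-1, -110-, 0-1-0, 0-10-, 00-0-, 01-1-, 011--, 1-1-1
Prime implicants: --101, -0-01, -000-, -1-11, -11-1, -110-, 0-011, 0-1-0, 0-10-, 00-0-, 000-1, 01-1-, 011--, 1-000, 1-1-1, 100-0, 11-00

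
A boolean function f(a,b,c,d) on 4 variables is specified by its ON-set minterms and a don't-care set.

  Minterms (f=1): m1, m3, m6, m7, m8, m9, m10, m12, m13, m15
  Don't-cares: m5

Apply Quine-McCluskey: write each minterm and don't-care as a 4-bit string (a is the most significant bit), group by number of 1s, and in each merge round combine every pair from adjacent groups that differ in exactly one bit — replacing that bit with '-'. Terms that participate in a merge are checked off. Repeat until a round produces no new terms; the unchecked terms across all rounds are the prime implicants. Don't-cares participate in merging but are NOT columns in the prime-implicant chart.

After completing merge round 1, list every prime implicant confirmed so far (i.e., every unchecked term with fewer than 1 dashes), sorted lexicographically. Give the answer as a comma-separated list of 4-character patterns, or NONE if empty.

NONE

[col 0] 0001*, 0011*, 0101*, 0110*, 0111*, 1000*, 1001*, 1010*, 1100*, 1101*, 1111*
[col 1] -001*, -101*, -111*, 0-01*, 0-11*, 00-1*, 01-1*, 011-, 1-00*, 1-01*, 10-0, 100-*, 11-1*, 110-*
[col 2] --01, -1-1, 0--1, 1-0-
Prime implicants: --01, -1-1, 0--1, 011-, 1-0-, 10-0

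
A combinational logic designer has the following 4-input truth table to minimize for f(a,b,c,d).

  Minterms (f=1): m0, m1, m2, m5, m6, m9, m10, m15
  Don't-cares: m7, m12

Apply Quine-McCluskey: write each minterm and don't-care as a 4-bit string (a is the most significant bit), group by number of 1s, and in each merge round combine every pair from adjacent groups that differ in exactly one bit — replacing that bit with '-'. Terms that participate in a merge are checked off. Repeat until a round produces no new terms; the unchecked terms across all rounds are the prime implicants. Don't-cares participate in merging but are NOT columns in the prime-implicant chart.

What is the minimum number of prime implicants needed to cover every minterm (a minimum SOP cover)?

Round 0: 0000✓ 0001✓ 0010✓ 0101✓ 0110✓ 0111✓ 1001✓ 1010✓ 1100 1111✓
Round 1: -001 -010 -111 0-01 0-10 00-0 000- 01-1 011-
PIs = {-001, -010, -111, 0-01, 0-10, 00-0, 000-, 01-1, 011-, 1100}
Coverage chart:
  m0: 00-0,000-
  m1: -001,0-01,000-
  m2: -010,0-10,00-0
  m5: 0-01,01-1
  m6: 0-10,011-
  m9: -001 ←essential
  m10: -010 ←essential
  m15: -111 ←essential
Essential: -001, -010, -111
Petrick residual → 0-01, 0-10, 00-0
Min cover (6 terms): b'c'd + b'cd' + bcd + a'c'd + a'cd' + a'b'd'

6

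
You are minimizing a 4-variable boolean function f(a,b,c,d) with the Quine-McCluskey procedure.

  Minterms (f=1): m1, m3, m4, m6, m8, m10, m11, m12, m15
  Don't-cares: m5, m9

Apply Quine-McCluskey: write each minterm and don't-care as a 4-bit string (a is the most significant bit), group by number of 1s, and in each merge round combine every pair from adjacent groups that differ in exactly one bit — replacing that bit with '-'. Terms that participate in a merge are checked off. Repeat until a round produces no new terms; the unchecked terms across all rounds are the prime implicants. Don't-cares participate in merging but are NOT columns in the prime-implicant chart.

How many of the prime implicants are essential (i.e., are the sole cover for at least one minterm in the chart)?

4

Round 0: 0001✓ 0011✓ 0100✓ 0101✓ 0110✓ 1000✓ 1001✓ 1010✓ 1011✓ 1100✓ 1111✓
Round 1: -001✓ -011✓ -100 0-01 00-1✓ 01-0 010- 1-00 1-11 10-0✓ 10-1✓ 100-✓ 101-✓
Round 2: -0-1 10--
PIs = {-0-1, -100, 0-01, 01-0, 010-, 1-00, 1-11, 10--}
Coverage chart:
  m1: -0-1,0-01
  m3: -0-1 ←essential
  m4: -100,01-0,010-
  m6: 01-0 ←essential
  m8: 1-00,10--
  m10: 10-- ←essential
  m11: -0-1,1-11,10--
  m12: -100,1-00
  m15: 1-11 ←essential
Essential: -0-1, 01-0, 1-11, 10--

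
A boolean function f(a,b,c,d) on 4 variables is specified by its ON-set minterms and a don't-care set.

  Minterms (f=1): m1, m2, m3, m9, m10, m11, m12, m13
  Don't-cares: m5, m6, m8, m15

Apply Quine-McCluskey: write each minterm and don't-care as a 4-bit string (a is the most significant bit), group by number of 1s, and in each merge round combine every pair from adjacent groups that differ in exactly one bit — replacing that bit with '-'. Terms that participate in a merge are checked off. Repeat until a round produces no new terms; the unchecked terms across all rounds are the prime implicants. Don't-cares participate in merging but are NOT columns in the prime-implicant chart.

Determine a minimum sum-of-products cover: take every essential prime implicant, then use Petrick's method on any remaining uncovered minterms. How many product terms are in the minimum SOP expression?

3

size-2^0 implicants → 0001(✓)  0010(✓)  0011(✓)  0101(✓)  0110(✓)  1000(✓)  1001(✓)  1010(✓)  1011(✓)  1100(✓)  1101(✓)  1111(✓)
size-2^1 implicants → -001(✓)  -010(✓)  -011(✓)  -101(✓)  0-01(✓)  0-10  00-1(✓)  001-(✓)  1-00(✓)  1-01(✓)  1-11(✓)  10-0(✓)  10-1(✓)  100-(✓)  101-(✓)  11-1(✓)  110-(✓)
size-2^2 implicants → --01  -0-1  -01-  1--1  1-0-  10--
Unchecked terms (primes): --01, -0-1, -01-, 0-10, 1--1, 1-0-, 10--
Minterm coverage:
  m1 ⊆ --01,-0-1
  m2 ⊆ -01-,0-10
  m3 ⊆ -0-1,-01-
  m9 ⊆ --01,-0-1,1--1,1-0-,10--
  m10 ⊆ -01-,10--
  m11 ⊆ -0-1,-01-,1--1,10--
  m12 ⊆ 1-0- [E]
  m13 ⊆ --01,1--1,1-0-
E = {1-0-}
Petrick residual → --01, -01-
Cover = c'd + b'c + ac'  |cover|=3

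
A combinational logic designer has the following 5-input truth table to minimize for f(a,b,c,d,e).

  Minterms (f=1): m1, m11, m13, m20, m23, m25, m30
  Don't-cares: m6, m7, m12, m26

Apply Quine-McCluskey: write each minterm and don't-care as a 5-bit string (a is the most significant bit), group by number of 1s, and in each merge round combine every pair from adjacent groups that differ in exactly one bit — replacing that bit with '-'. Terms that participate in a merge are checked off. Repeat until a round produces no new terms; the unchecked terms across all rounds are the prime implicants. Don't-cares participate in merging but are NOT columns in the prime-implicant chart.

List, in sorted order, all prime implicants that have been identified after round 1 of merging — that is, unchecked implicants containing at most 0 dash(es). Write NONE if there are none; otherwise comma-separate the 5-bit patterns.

00001, 01011, 10100, 11001

Round 0: 00001 00110✓ 00111✓ 01011 01100✓ 01101✓ 10100 10111✓ 11001 11010✓ 11110✓
Round 1: -0111 0011- 0110- 11-10
PIs = {-0111, 00001, 0011-, 01011, 0110-, 10100, 11-10, 11001}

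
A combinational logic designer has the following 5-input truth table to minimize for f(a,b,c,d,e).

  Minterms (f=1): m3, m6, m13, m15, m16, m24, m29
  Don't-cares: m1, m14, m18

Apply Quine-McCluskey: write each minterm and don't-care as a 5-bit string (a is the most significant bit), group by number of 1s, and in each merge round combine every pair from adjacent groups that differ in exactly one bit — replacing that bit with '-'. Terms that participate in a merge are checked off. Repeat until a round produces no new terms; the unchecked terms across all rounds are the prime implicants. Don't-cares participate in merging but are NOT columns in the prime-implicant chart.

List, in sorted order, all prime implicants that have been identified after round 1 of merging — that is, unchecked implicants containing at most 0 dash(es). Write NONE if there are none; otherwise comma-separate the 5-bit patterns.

NONE

Round 0: 00001✓ 00011✓ 00110✓ 01101✓ 01110✓ 01111✓ 10000✓ 10010✓ 11000✓ 11101✓
Round 1: -1101 0-110 000-1 011-1 0111- 1-000 100-0
PIs = {-1101, 0-110, 000-1, 011-1, 0111-, 1-000, 100-0}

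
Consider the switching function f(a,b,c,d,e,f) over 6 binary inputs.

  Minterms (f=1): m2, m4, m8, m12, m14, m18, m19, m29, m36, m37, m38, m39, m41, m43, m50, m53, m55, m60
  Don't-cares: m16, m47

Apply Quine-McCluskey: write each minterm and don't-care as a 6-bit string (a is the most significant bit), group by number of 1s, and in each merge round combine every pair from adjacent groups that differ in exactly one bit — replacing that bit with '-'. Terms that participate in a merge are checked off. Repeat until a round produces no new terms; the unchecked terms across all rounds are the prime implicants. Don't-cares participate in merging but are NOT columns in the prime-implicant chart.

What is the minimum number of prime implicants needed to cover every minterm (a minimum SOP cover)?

11

size-2^0 implicants → 000010(✓)  000100(✓)  001000(✓)  001100(✓)  001110(✓)  010000(✓)  010010(✓)  010011(✓)  011101  100100(✓)  100101(✓)  100110(✓)  100111(✓)  101001(✓)  101011(✓)  101111(✓)  110010(✓)  110101(✓)  110111(✓)  111100
size-2^1 implicants → -00100  -10010  0-0010  00-100  001-00  0011-0  0100-0  01001-  1-0101(✓)  1-0111(✓)  10-111  1001-0(✓)  1001-1(✓)  10010-(✓)  10011-(✓)  101-11  1010-1  1101-1(✓)
size-2^2 implicants → 1-01-1  1001--
Unchecked terms (primes): -00100, -10010, 0-0010, 00-100, 001-00, 0011-0, 0100-0, 01001-, 011101, 1-01-1, 10-111, 1001--, 101-11, 1010-1, 111100
Minterm coverage:
  m2 ⊆ 0-0010 [E]
  m4 ⊆ -00100,00-100
  m8 ⊆ 001-00 [E]
  m12 ⊆ 00-100,001-00,0011-0
  m14 ⊆ 0011-0 [E]
  m18 ⊆ -10010,0-0010,0100-0,01001-
  m19 ⊆ 01001- [E]
  m29 ⊆ 011101 [E]
  m36 ⊆ -00100,1001--
  m37 ⊆ 1-01-1,1001--
  m38 ⊆ 1001-- [E]
  m39 ⊆ 1-01-1,10-111,1001--
  m41 ⊆ 1010-1 [E]
  m43 ⊆ 101-11,1010-1
  m50 ⊆ -10010 [E]
  m53 ⊆ 1-01-1 [E]
  m55 ⊆ 1-01-1 [E]
  m60 ⊆ 111100 [E]
E = {-10010, 0-0010, 001-00, 0011-0, 01001-, 011101, 1-01-1, 1001--, 1010-1, 111100}
Petrick residual → -00100
Cover = b'c'de'f' + bc'd'ef' + a'c'd'ef' + a'b'ce'f' + a'b'cdf' + a'bc'd'e + a'bcde'f + ac'df + ab'c'd + ab'cd'f + abcde'f'  |cover|=11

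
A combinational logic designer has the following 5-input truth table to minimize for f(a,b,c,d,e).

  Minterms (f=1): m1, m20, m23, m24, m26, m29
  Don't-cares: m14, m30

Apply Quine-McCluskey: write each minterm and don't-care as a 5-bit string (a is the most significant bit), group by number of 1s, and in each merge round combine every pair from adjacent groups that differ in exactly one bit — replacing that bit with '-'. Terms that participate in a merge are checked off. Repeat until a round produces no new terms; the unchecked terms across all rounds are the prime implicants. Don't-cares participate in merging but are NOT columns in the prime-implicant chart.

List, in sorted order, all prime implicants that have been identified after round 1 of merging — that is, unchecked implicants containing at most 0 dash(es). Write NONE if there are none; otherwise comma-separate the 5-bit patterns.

[col 0] 00001, 01110*, 10100, 10111, 11000*, 11010*, 11101, 11110*
[col 1] -1110, 11-10, 110-0
Prime implicants: -1110, 00001, 10100, 10111, 11-10, 110-0, 11101

00001, 10100, 10111, 11101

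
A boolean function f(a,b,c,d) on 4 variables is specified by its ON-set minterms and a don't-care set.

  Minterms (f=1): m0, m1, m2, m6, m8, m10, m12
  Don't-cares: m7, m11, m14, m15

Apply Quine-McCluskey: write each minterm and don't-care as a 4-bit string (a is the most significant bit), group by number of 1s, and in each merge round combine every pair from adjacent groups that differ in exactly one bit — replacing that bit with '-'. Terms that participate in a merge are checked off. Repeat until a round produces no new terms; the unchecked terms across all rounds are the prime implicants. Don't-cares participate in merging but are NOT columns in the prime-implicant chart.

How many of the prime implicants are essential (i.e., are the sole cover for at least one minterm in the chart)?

Round 0: 0000✓ 0001✓ 0010✓ 0110✓ 0111✓ 1000✓ 1010✓ 1011✓ 1100✓ 1110✓ 1111✓
Round 1: -000✓ -010✓ -110✓ -111✓ 0-10✓ 00-0✓ 000- 011-✓ 1-00✓ 1-10✓ 1-11✓ 10-0✓ 101-✓ 11-0✓ 111-✓
Round 2: --10 -0-0 -11- 1--0 1-1-
PIs = {--10, -0-0, -11-, 000-, 1--0, 1-1-}
Coverage chart:
  m0: -0-0,000-
  m1: 000- ←essential
  m2: --10,-0-0
  m6: --10,-11-
  m8: -0-0,1--0
  m10: --10,-0-0,1--0,1-1-
  m12: 1--0 ←essential
Essential: 000-, 1--0

2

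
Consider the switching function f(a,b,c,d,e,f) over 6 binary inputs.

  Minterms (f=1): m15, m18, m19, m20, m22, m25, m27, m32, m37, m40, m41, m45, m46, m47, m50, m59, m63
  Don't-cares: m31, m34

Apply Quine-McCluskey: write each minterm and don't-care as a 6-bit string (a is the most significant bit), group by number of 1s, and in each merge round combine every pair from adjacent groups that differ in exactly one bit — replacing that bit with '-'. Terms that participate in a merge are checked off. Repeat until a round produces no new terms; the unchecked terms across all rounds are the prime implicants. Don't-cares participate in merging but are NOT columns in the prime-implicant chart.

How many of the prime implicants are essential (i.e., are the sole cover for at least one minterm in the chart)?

Round 0: 001111✓ 010010✓ 010011✓ 010100✓ 010110✓ 011001✓ 011011✓ 011111✓ 100000✓ 100010✓ 100101✓ 101000✓ 101001✓ 101101✓ 101110✓ 101111✓ 110010✓ 111011✓ 111111✓
Round 1: -01111✓ -10010 -11011✓ -11111✓ 0-1111✓ 01-011 010-10 01001- 0101-0 011-11✓ 0110-1 1-0010 1-1111✓ 10-000 10-101 1000-0 101-01 10100- 1011-1 10111- 111-11✓
Round 2: --1111 -11-11
PIs = {--1111, -10010, -11-11, 01-011, 010-10, 01001-, 0101-0, 0110-1, 1-0010, 10-000, 10-101, 1000-0, 101-01, 10100-, 1011-1, 10111-}
Coverage chart:
  m15: --1111 ←essential
  m18: -10010,010-10,01001-
  m19: 01-011,01001-
  m20: 0101-0 ←essential
  m22: 010-10,0101-0
  m25: 0110-1 ←essential
  m27: -11-11,01-011,0110-1
  m32: 10-000,1000-0
  m37: 10-101 ←essential
  m40: 10-000,10100-
  m41: 101-01,10100-
  m45: 10-101,101-01,1011-1
  m46: 10111- ←essential
  m47: --1111,1011-1,10111-
  m50: -10010,1-0010
  m59: -11-11 ←essential
  m63: --1111,-11-11
Essential: --1111, -11-11, 0101-0, 0110-1, 10-101, 10111-

6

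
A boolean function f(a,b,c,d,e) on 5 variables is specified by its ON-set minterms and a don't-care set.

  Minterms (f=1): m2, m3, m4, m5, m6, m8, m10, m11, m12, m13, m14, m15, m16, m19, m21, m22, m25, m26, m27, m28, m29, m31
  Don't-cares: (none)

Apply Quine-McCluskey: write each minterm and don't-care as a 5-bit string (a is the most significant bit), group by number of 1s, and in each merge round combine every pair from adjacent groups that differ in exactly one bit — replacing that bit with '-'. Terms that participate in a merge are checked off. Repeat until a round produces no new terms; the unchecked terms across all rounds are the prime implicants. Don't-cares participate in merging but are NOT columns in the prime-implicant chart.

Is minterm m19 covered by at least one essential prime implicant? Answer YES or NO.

YES

[col 0] 00010*, 00011*, 00100*, 00101*, 00110*, 01000*, 01010*, 01011*, 01100*, 01101*, 01110*, 01111*, 10000, 10011*, 10101*, 10110*, 11001*, 11010*, 11011*, 11100*, 11101*, 11111*
[col 1] -0011*, -0101*, -0110, -1010*, -1011*, -1100*, -1101*, -1111*, 0-010*, 0-011*, 0-100*, 0-101*, 0-110*, 00-10*, 0001-*, 001-0*, 0010-*, 01-00*, 01-10*, 01-11*, 010-0*, 0101-*, 011-0*, 011-1*, 0110-*, 0111-*, 1-011*, 1-101*, 11-01*, 11-11*, 110-1*, 1101-*, 111-1*, 1110-*
[col 2] --011, --101, -1-11, -101-, -11-1, -110-, 0--10, 0-01-, 0-1-0, 0-10-, 01--0, 01-1-, 011--, 11--1
Prime implicants: --011, --101, -0110, -1-11, -101-, -11-1, -110-, 0--10, 0-01-, 0-1-0, 0-10-, 01--0, 01-1-, 011--, 10000, 11--1
PI chart (minterm → PIs covering it):
  2 | 0--10,0-01-
  3 | --011,0-01-
  4 | 0-1-0,0-10-
  5 | --101,0-10-
  6 | -0110,0--10,0-1-0
  8 | 01--0  (sole → essential)
  10 | -101-,0--10,0-01-,01--0,01-1-
  11 | --011,-1-11,-101-,0-01-,01-1-
  12 | -110-,0-1-0,0-10-,01--0,011--
  13 | --101,-11-1,-110-,0-10-,011--
  14 | 0--10,0-1-0,01--0,01-1-,011--
  15 | -1-11,-11-1,01-1-,011--
  16 | 10000  (sole → essential)
  19 | --011  (sole → essential)
  21 | --101  (sole → essential)
  22 | -0110  (sole → essential)
  25 | 11--1  (sole → essential)
  26 | -101-  (sole → essential)
  27 | --011,-1-11,-101-,11--1
  28 | -110-  (sole → essential)
  29 | --101,-11-1,-110-,11--1
  31 | -1-11,-11-1,11--1
Essential prime implicants: --011, --101, -0110, -101-, -110-, 01--0, 10000, 11--1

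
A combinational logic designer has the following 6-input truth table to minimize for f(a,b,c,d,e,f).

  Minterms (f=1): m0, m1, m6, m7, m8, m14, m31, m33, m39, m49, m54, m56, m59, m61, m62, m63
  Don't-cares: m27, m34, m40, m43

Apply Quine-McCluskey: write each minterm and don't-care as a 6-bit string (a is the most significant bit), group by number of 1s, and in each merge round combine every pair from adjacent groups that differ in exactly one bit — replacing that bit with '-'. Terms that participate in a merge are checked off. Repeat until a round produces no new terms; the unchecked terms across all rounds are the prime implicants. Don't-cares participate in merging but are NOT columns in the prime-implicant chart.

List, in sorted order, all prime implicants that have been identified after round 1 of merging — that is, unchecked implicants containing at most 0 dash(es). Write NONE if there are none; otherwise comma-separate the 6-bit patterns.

100010

[col 0] 000000*, 000001*, 000110*, 000111*, 001000*, 001110*, 011011*, 011111*, 100001*, 100010, 100111*, 101000*, 101011*, 110001*, 110110*, 111000*, 111011*, 111101*, 111110*, 111111*
[col 1] -00001, -00111, -01000, -11011*, -11111*, 00-000, 00-110, 00000-, 00011-, 011-11*, 1-0001, 1-1000, 1-1011, 11-110, 111-11*, 1111-1, 11111-
[col 2] -11-11
Prime implicants: -00001, -00111, -01000, -11-11, 00-000, 00-110, 00000-, 00011-, 1-0001, 1-1000, 1-1011, 100010, 11-110, 1111-1, 11111-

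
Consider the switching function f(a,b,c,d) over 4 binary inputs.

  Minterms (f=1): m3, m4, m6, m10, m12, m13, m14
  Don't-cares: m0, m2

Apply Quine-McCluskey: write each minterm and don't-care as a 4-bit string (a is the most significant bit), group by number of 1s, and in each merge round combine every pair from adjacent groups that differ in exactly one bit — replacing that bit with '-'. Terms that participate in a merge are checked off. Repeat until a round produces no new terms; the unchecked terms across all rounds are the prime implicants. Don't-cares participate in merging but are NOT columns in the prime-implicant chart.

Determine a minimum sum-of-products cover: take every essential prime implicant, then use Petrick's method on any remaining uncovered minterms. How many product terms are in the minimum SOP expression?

Round 0: 0000✓ 0010✓ 0011✓ 0100✓ 0110✓ 1010✓ 1100✓ 1101✓ 1110✓
Round 1: -010✓ -100✓ -110✓ 0-00✓ 0-10✓ 00-0✓ 001- 01-0✓ 1-10✓ 11-0✓ 110-
Round 2: --10 -1-0 0--0
PIs = {--10, -1-0, 0--0, 001-, 110-}
Coverage chart:
  m3: 001- ←essential
  m4: -1-0,0--0
  m6: --10,-1-0,0--0
  m10: --10 ←essential
  m12: -1-0,110-
  m13: 110- ←essential
  m14: --10,-1-0
Essential: --10, 001-, 110-
Petrick residual → -1-0
Min cover (4 terms): cd' + bd' + a'b'c + abc'

4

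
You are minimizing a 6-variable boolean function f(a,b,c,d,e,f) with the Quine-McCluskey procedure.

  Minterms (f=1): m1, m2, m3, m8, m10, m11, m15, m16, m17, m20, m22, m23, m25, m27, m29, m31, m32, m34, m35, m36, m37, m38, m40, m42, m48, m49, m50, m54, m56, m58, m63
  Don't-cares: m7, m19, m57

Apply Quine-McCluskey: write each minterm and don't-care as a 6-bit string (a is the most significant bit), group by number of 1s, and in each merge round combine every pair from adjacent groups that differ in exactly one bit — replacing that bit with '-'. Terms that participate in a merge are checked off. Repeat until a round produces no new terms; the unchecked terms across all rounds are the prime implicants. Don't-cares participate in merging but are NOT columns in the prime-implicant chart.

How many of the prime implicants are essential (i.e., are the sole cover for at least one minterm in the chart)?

8

size-2^0 implicants → 000001(✓)  000010(✓)  000011(✓)  000111(✓)  001000(✓)  001010(✓)  001011(✓)  001111(✓)  010000(✓)  010001(✓)  010011(✓)  010100(✓)  010110(✓)  010111(✓)  011001(✓)  011011(✓)  011101(✓)  011111(✓)  100000(✓)  100010(✓)  100011(✓)  100100(✓)  100101(✓)  100110(✓)  101000(✓)  101010(✓)  110000(✓)  110001(✓)  110010(✓)  110110(✓)  111000(✓)  111001(✓)  111010(✓)  111111(✓)
size-2^1 implicants → -00010(✓)  -00011(✓)  -01000(✓)  -01010(✓)  -10000(✓)  -10001(✓)  -10110  -11001(✓)  -11111  0-0001(✓)  0-0011(✓)  0-0111(✓)  0-1011(✓)  0-1111(✓)  00-010(✓)  00-011(✓)  00-111(✓)  000-11(✓)  0000-1(✓)  00001-(✓)  001-11(✓)  0010-0(✓)  00101-(✓)  01-001(✓)  01-011(✓)  01-111(✓)  010-00  010-11(✓)  0100-1(✓)  01000-(✓)  0101-0  01011-  011-01(✓)  011-11(✓)  0110-1(✓)  0111-1(✓)  1-0000(✓)  1-0010(✓)  1-0110(✓)  1-1000(✓)  1-1010(✓)  10-000(✓)  10-010(✓)  100-00(✓)  100-10(✓)  1000-0(✓)  10001-(✓)  1001-0(✓)  10010-  1010-0(✓)  11-000(✓)  11-001(✓)  11-010(✓)  110-10(✓)  1100-0(✓)  11000-(✓)  1110-0(✓)  11100-(✓)
size-2^2 implicants → -0-010  -0001-  -010-0  -1-001  -1000-  0--011(✓)  0--111(✓)  0-0-11(✓)  0-00-1  0-1-11(✓)  00--11(✓)  00-01-  01--11(✓)  01-0-1  011--1  1--000(✓)  1--010(✓)  1-0-10  1-00-0(✓)  1-10-0(✓)  10-0-0(✓)  100--0  11-0-0(✓)  11-00-
size-2^3 implicants → 0---11  1--0-0
Unchecked terms (primes): -0-010, -0001-, -010-0, -1-001, -1000-, -10110, -11111, 0---11, 0-00-1, 00-01-, 01-0-1, 010-00, 0101-0, 01011-, 011--1, 1--0-0, 1-0-10, 100--0, 10010-, 11-00-
Minterm coverage:
  m1 ⊆ 0-00-1 [E]
  m2 ⊆ -0-010,-0001-,00-01-
  m3 ⊆ -0001-,0---11,0-00-1,00-01-
  m8 ⊆ -010-0 [E]
  m10 ⊆ -0-010,-010-0,00-01-
  m11 ⊆ 0---11,00-01-
  m15 ⊆ 0---11 [E]
  m16 ⊆ -1000-,010-00
  m17 ⊆ -1-001,-1000-,0-00-1,01-0-1
  m20 ⊆ 010-00,0101-0
  m22 ⊆ -10110,0101-0,01011-
  m23 ⊆ 0---11,01011-
  m25 ⊆ -1-001,01-0-1,011--1
  m27 ⊆ 0---11,01-0-1,011--1
  m29 ⊆ 011--1 [E]
  m31 ⊆ -11111,0---11,011--1
  m32 ⊆ 1--0-0,100--0
  m34 ⊆ -0-010,-0001-,1--0-0,1-0-10,100--0
  m35 ⊆ -0001- [E]
  m36 ⊆ 100--0,10010-
  m37 ⊆ 10010- [E]
  m38 ⊆ 1-0-10,100--0
  m40 ⊆ -010-0,1--0-0
  m42 ⊆ -0-010,-010-0,1--0-0
  m48 ⊆ -1000-,1--0-0,11-00-
  m49 ⊆ -1-001,-1000-,11-00-
  m50 ⊆ 1--0-0,1-0-10
  m54 ⊆ -10110,1-0-10
  m56 ⊆ 1--0-0,11-00-
  m58 ⊆ 1--0-0 [E]
  m63 ⊆ -11111 [E]
E = {-0001-, -010-0, -11111, 0---11, 0-00-1, 011--1, 1--0-0, 10010-}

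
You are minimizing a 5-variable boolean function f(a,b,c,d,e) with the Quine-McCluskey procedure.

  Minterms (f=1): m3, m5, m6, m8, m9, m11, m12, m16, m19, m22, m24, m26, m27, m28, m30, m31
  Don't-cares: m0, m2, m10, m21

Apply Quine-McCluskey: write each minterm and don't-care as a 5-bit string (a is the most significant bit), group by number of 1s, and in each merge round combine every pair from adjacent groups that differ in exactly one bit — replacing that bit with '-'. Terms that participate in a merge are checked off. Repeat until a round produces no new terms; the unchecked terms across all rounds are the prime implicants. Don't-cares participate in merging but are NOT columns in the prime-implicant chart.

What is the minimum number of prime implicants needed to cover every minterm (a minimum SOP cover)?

7

Round 0: 00000✓ 00010✓ 00011✓ 00101✓ 00110✓ 01000✓ 01001✓ 01010✓ 01011✓ 01100✓ 10000✓ 10011✓ 10101✓ 10110✓ 11000✓ 11010✓ 11011✓ 11100✓ 11110✓ 11111✓
Round 1: -0000✓ -0011✓ -0101 -0110 -1000✓ -1010✓ -1011✓ -1100✓ 0-000✓ 0-010✓ 0-011✓ 00-10 000-0✓ 0001-✓ 01-00✓ 010-0✓ 010-1✓ 0100-✓ 0101-✓ 1-000✓ 1-011✓ 1-110 11-00✓ 11-10✓ 11-11✓ 110-0✓ 1101-✓ 111-0✓ 1111-✓
Round 2: --000 --011 -1-00 -10-0 -101- 0-0-0 0-01- 010-- 11--0 11-1-
PIs = {--000, --011, -0101, -0110, -1-00, -10-0, -101-, 0-0-0, 0-01-, 00-10, 010--, 1-110, 11--0, 11-1-}
Coverage chart:
  m3: --011,0-01-
  m5: -0101 ←essential
  m6: -0110,00-10
  m8: --000,-1-00,-10-0,0-0-0,010--
  m9: 010-- ←essential
  m11: --011,-101-,0-01-,010--
  m12: -1-00 ←essential
  m16: --000 ←essential
  m19: --011 ←essential
  m22: -0110,1-110
  m24: --000,-1-00,-10-0,11--0
  m26: -10-0,-101-,11--0,11-1-
  m27: --011,-101-,11-1-
  m28: -1-00,11--0
  m30: 1-110,11--0,11-1-
  m31: 11-1- ←essential
Essential: --000, --011, -0101, -1-00, 010--, 11-1-
Petrick residual → -0110
Min cover (7 terms): c'd'e' + c'de + b'cd'e + b'cde' + bd'e' + a'bc' + abd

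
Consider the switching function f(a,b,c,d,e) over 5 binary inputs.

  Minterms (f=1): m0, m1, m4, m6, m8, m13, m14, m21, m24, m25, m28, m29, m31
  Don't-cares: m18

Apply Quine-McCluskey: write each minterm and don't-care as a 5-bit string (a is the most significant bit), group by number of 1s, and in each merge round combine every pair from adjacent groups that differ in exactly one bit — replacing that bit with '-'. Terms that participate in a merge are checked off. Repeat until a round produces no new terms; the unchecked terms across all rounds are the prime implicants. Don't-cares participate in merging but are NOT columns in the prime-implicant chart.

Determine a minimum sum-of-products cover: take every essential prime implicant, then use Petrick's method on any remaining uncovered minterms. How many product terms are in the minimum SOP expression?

[col 0] 00000*, 00001*, 00100*, 00110*, 01000*, 01101*, 01110*, 10010, 10101*, 11000*, 11001*, 11100*, 11101*, 11111*
[col 1] -1000, -1101, 0-000, 0-110, 00-00, 0000-, 001-0, 1-101, 11-00*, 11-01*, 1100-*, 111-1, 1110-*
[col 2] 11-0-
Prime implicants: -1000, -1101, 0-000, 0-110, 00-00, 0000-, 001-0, 1-101, 10010, 11-0-, 111-1
PI chart (minterm → PIs covering it):
  0 | 0-000,00-00,0000-
  1 | 0000-  (sole → essential)
  4 | 00-00,001-0
  6 | 0-110,001-0
  8 | -1000,0-000
  13 | -1101  (sole → essential)
  14 | 0-110  (sole → essential)
  21 | 1-101  (sole → essential)
  24 | -1000,11-0-
  25 | 11-0-  (sole → essential)
  28 | 11-0-  (sole → essential)
  29 | -1101,1-101,11-0-,111-1
  31 | 111-1  (sole → essential)
Essential prime implicants: -1101, 0-110, 0000-, 1-101, 11-0-, 111-1
Petrick residual → -1000, 00-00
Minimum SOP uses 8 PIs: bc'd'e' + bcd'e + a'cde' + a'b'd'e' + a'b'c'd' + acd'e + abd' + abce

8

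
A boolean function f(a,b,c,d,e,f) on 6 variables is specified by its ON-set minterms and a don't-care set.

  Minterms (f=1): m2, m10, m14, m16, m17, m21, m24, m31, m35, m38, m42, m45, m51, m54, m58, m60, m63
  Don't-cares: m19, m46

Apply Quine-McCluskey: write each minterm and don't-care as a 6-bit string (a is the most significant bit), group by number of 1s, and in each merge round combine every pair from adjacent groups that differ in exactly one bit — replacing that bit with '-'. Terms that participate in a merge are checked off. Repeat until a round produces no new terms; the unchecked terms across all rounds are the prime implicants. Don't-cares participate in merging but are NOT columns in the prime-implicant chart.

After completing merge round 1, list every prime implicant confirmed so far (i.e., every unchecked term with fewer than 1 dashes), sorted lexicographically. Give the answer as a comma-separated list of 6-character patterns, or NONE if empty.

101101, 111100

Round 0: 000010✓ 001010✓ 001110✓ 010000✓ 010001✓ 010011✓ 010101✓ 011000✓ 011111✓ 100011✓ 100110✓ 101010✓ 101101 101110✓ 110011✓ 110110✓ 111010✓ 111100 111111✓
Round 1: -01010✓ -01110✓ -10011 -11111 00-010 001-10✓ 01-000 010-01 0100-1 01000- 1-0011 1-0110 1-1010 10-110 101-10✓
Round 2: -01-10
PIs = {-01-10, -10011, -11111, 00-010, 01-000, 010-01, 0100-1, 01000-, 1-0011, 1-0110, 1-1010, 10-110, 101101, 111100}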